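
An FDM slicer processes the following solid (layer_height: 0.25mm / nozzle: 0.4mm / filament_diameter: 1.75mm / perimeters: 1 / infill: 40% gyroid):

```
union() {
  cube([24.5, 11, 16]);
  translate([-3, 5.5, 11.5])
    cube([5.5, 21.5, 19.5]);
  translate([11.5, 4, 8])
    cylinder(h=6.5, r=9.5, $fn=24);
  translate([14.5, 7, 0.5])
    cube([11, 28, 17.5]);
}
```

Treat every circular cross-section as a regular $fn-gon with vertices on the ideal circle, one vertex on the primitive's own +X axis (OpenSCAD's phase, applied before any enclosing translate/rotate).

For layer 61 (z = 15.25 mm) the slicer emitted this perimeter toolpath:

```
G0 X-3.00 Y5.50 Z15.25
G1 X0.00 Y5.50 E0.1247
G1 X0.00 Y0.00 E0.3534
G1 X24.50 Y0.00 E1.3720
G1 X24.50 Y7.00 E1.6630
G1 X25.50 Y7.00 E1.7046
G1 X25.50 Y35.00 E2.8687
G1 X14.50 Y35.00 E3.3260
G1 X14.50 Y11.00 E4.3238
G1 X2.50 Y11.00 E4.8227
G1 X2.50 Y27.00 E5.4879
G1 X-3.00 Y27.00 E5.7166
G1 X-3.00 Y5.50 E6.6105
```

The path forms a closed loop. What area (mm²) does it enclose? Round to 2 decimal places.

Apply the shoelace formula to the sequence of (X, Y) vertices; enclosed area = 642.00 mm².

642.00 mm²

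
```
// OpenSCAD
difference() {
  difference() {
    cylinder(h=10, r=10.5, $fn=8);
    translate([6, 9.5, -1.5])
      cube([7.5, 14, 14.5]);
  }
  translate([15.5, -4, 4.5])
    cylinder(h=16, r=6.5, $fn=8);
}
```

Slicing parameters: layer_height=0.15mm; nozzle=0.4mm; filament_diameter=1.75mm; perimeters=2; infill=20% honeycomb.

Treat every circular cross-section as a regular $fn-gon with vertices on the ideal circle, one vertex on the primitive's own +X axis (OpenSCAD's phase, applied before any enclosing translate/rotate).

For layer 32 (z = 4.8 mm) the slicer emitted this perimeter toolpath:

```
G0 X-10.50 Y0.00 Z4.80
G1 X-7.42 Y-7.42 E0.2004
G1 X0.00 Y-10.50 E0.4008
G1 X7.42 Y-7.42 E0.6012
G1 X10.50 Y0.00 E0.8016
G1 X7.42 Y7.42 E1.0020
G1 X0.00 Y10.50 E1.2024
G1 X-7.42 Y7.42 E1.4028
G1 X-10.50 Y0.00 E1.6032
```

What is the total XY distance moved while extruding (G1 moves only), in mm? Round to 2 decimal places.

64.27 mm

Sum the Euclidean lengths of each G1 segment: total = 64.27 mm.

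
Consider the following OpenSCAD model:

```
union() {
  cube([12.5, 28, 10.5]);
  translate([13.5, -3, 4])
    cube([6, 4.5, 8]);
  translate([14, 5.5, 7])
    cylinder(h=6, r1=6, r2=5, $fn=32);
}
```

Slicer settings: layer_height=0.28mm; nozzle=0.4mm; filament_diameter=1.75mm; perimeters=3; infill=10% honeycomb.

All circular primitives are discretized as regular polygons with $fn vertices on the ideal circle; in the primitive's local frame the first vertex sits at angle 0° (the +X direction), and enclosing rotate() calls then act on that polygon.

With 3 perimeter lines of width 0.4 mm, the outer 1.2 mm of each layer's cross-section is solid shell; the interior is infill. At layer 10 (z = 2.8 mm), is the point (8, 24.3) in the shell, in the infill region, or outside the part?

At z = 2.8 mm: the 12.5×28 cube contributes its full rectangle; the cube at (13.5, -3) does not reach this height (z outside [4, 12]); the cone at (14, 5.5) is absent (z outside [7, 13]); Taking the union: only the 12.5×28 cube is present, so the union is just that shape — 1 connected region. Overall, the cross-section is a single solid region. The nearest boundary edge runs (12.50, 28.00)→(0.00, 28.00); distance from the point to it = 3.70 mm. The point is inside the cross-section and 3.70 mm from the nearest boundary — more than the 1.2 mm shell width (3 × 0.4), so it's in the infill interior.

infill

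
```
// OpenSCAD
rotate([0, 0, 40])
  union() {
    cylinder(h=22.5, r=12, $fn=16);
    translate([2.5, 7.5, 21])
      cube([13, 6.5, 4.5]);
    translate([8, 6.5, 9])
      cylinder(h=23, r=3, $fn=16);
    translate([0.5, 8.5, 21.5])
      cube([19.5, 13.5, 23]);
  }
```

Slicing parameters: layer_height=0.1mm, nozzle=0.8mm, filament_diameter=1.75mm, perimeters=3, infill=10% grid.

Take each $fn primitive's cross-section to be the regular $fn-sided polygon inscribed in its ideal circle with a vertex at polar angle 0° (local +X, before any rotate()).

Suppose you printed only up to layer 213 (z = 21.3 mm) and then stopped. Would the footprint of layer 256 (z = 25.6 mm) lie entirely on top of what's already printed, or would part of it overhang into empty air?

Compare the two slices. At z = 21.3: the r=12 cylinder gives a regular 16-gon of circumradius 12 (constant along its height) (area = (16/2)·12.000²·sin(360°/16) = 440.85 mm²); the cube at (2.5, 7.5) is present — its section is the full 13×6.5 rectangle (area 84.50 mm²); the r=3 cylinder at (8, 6.5) contributes a regular 16-gon of circumradius 3 (area = (16/2)·3.000²·sin(360°/16) = 27.55 mm²); the cube at (0.5, 8.5) does not reach this height (z outside [21.5, 44.5]); Taking the union: the regions partially overlap — summed areas 552.90 mm² minus the doubly-counted overlap 42.49 mm² gives 510.42 mm² — area = 510.42 mm²; (rotated 40° about Z; rotation is an isometry so areas/perimeters/island counts are preserved). At z = 25.6: the cylinder is absent (z outside [0, 22.5]); the cube at (2.5, 7.5) is not intersected at this z (z outside [21, 25.5]); the r=3 cylinder at (8, 6.5) gives a regular 16-gon of circumradius 3 (constant along its height) (area = (16/2)·3.000²·sin(360°/16) = 27.55 mm²); the cube at (0.5, 8.5) is present — its section is the full 19.5×13.5 rectangle (area 263.25 mm²); Taking the union: the regions partially overlap — summed areas 290.80 mm² minus the doubly-counted overlap 2.91 mm² gives 287.89 mm² — area = 287.89 mm²; (whole slice rotated 40° about Z — lengths, areas and connectivity unchanged). Checking containment: at z = 25.6 the cross-section extends beyond the z = 21.3 cross-section by about 185.35 mm².

part overhangs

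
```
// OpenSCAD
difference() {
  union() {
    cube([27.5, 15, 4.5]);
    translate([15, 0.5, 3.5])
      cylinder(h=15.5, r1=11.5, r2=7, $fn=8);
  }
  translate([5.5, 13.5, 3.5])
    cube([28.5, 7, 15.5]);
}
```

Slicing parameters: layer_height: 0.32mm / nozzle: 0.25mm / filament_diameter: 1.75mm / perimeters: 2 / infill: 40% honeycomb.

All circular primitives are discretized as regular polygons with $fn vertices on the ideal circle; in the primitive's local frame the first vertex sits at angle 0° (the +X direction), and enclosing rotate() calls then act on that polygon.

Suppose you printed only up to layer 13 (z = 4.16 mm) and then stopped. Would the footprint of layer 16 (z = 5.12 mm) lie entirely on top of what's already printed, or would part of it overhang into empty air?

entirely on top

Compare the two slices. At z = 4.16: the cube is present — its section is the full 27.5×15 rectangle (area 412.50 mm²); the cone at (15, 0.5) contributes a regular 8-gon of circumradius 11.308 (interpolated between r1=11.5 and r2=7 at t=0.043) (area = (8/2)·11.308²·sin(360°/8) = 361.70 mm²); Combining (union): the regions partially overlap — summed areas 774.20 mm² minus the doubly-counted overlap 192.05 mm² gives 582.14 mm² — area = 582.14 mm²; the cube at (5.5, 13.5) (footprint 28.5×7) is included at this height (area 199.50 mm²); After the difference (first − rest): starting from that combined region (582.14 mm²), the 28.5×7 cube at (5.5, 13.5) partially overlaps it — only the 33.00 mm² overlap (of its 199.50 mm²) is removed, clipping the outline — area = 549.14 mm². At z = 5.12: the cube is absent (z outside [0, 4.5]); the cone at (15, 0.5): at t=0.105 of its height the radius interpolates to r₁+(r₂−r₁)t = 11.030, giving a regular 8-gon of that circumradius (area = (8/2)·11.030²·sin(360°/8) = 344.09 mm²); Combining (union): only the cone at (15, 0.5) is present, so the union is just that shape — area = 344.09 mm²; the cube at (5.5, 13.5) (footprint 28.5×7) is included at this height (area 199.50 mm²); Subtracting the remaining from the first: starting from the result so far (344.09 mm²), the 28.5×7 cube at (5.5, 13.5) misses the remaining region (no effect) — area = 344.09 mm². Checking containment: the cross-section at z = 5.12 is a subset of the cross-section at z = 4.16.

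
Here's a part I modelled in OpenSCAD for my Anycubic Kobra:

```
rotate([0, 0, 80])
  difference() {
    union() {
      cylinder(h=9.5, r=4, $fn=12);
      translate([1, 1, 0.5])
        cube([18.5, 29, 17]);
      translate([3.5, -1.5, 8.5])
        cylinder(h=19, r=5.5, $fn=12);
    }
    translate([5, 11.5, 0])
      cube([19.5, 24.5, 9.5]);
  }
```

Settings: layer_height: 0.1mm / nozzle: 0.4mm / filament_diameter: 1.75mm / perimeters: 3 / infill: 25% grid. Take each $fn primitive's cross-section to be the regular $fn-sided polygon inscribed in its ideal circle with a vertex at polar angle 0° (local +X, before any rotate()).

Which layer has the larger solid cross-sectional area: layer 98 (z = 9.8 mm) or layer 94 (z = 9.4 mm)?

layer 98 (z = 9.8 mm)

Layer 98 (z = 9.8): the cylinder is absent (z outside [0, 9.5]); the cube at (1, 1) is present — its section is the full 18.5×29 rectangle (area 536.50 mm²); the r=5.5 cylinder at (3.5, -1.5) contributes a regular 12-gon of circumradius 5.5 (area = (12/2)·5.500²·sin(360°/12) = 90.75 mm²); Taking the union: the regions partially overlap — summed areas 627.25 mm² minus the doubly-counted overlap 16.44 mm² gives 610.81 mm² — area = 610.81 mm²; the cube at (5, 11.5) is absent (z outside [0, 9.5]); After the difference (first − rest): none of the subtracted shapes is present at this height, so the result so far is unchanged — area = 610.81 mm²; (rotated 80° about Z; rotation is an isometry so areas/perimeters/island counts are preserved). So its area = 610.81 mm². Layer 94 (z = 9.4): the r=4 cylinder contributes a regular 12-gon of circumradius 4 (area = (12/2)·4.000²·sin(360°/12) = 48.00 mm²); the 18.5×29 cube at (1, 1) contributes its full rectangle (area 536.50 mm²); the r=5.5 cylinder at (3.5, -1.5) gives a regular 12-gon of circumradius 5.5 (constant along its height) (area = (12/2)·5.500²·sin(360°/12) = 90.75 mm²); Combining (union): the regions partially overlap — summed areas 675.25 mm² minus the doubly-counted overlap 48.75 mm² gives 626.50 mm² — area = 626.50 mm²; the cube at (5, 11.5) is present — its section is the full 19.5×24.5 rectangle (area 477.75 mm²); Subtracting the remaining from the first: starting from that combined region (626.50 mm²), the 19.5×24.5 cube at (5, 11.5) partially overlaps it — only the 268.25 mm² overlap (of its 477.75 mm²) is removed, clipping the outline — area = 358.25 mm²; (rotated 80° about Z; rotation is an isometry so areas/perimeters/island counts are preserved). So its area = 358.25 mm². Layer 98 is larger (610.81 vs 358.25 mm²).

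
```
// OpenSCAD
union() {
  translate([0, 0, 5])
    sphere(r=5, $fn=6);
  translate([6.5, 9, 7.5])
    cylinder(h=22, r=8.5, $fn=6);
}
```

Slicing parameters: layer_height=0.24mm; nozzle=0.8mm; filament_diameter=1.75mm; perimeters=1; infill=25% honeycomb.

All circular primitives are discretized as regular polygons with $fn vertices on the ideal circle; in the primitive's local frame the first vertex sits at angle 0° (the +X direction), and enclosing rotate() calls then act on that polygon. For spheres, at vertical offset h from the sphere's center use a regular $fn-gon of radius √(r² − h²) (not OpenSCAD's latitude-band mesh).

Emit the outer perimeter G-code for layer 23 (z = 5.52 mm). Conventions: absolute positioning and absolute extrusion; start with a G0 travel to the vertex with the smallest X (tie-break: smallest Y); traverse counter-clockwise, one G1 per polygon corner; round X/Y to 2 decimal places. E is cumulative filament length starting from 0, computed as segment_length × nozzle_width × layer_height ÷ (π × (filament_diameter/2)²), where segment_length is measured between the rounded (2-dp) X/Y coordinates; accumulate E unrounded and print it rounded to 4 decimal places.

At z = 5.52 mm: the sphere: section is a regular 6-gon, circumradius = √(r²−h²) = √(5²−0.52²) = 4.973; the cylinder at (6.5, 9) is not intersected at this z (z outside [7.5, 29.5]); Combining (union): only the r=5 sphere is present, so the union is just that shape — 1 connected region. The outline is a single polygon with 6 vertices. Extrusion per mm of travel: 0.8 × 0.24 / (π × 0.875²) = 0.079824. Accumulating E over each segment gives final E = 2.3828.

G0 X-4.97 Y0.00 Z5.52
G1 X-2.49 Y-4.31 E0.3969
G1 X2.49 Y-4.31 E0.7945
G1 X4.97 Y0.00 E1.1914
G1 X2.49 Y4.31 E1.5883
G1 X-2.49 Y4.31 E1.9858
G1 X-4.97 Y0.00 E2.3828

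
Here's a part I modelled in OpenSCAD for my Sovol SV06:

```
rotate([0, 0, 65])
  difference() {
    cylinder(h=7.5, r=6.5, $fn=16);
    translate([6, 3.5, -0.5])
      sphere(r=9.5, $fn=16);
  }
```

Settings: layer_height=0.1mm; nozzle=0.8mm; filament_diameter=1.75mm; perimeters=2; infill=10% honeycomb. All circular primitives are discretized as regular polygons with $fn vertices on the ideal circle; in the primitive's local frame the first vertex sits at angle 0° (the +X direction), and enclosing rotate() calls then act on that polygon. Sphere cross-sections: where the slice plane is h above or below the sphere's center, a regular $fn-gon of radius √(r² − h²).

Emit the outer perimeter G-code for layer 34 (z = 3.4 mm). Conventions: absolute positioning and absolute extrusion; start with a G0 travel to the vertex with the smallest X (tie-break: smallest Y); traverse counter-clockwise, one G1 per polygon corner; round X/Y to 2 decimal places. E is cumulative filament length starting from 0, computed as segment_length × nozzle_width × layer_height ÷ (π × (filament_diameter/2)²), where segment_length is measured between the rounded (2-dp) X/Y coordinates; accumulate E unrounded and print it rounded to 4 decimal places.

G0 X-6.49 Y0.28 Z3.40
G1 X-6.11 Y-2.22 E0.0841
G1 X-4.79 Y-4.39 E0.1686
G1 X-2.75 Y-5.89 E0.2528
G1 X-0.28 Y-6.49 E0.3373
G1 X2.22 Y-6.11 E0.4214
G1 X4.39 Y-4.79 E0.5059
G1 X5.89 Y-2.75 E0.5901
G1 X6.49 Y-0.28 E0.6747
G1 X6.17 Y1.83 E0.7457
G1 X5.22 Y0.53 E0.7992
G1 X2.33 Y-1.22 E0.9116
G1 X-1.01 Y-1.74 E1.0240
G1 X-4.30 Y-0.93 E1.1367
G1 X-6.41 Y0.62 E1.2238
G1 X-6.49 Y0.28 E1.2354

At z = 3.4 mm: the cylinder: section is a regular 16-gon, circumradius r=6.5; the r=9.5 sphere at (6, 3.5) contributes a regular 16-gon of circumradius √(9.5²−3.9²) = 8.663; Taking the first minus the rest: starting from the r=6.5 cylinder, the r=9.5 sphere at (6, 3.5) partially overlaps it — only the 73.93 mm² overlap (of its 229.73 mm²) is removed, clipping the outline — 1 connected region; (whole slice rotated 65° about Z — lengths, areas and connectivity unchanged). The outline is a single polygon with 15 vertices. Extrusion per mm of travel: 0.8 × 0.1 / (π × 0.875²) = 0.033260. Accumulating E over each segment gives final E = 1.2354.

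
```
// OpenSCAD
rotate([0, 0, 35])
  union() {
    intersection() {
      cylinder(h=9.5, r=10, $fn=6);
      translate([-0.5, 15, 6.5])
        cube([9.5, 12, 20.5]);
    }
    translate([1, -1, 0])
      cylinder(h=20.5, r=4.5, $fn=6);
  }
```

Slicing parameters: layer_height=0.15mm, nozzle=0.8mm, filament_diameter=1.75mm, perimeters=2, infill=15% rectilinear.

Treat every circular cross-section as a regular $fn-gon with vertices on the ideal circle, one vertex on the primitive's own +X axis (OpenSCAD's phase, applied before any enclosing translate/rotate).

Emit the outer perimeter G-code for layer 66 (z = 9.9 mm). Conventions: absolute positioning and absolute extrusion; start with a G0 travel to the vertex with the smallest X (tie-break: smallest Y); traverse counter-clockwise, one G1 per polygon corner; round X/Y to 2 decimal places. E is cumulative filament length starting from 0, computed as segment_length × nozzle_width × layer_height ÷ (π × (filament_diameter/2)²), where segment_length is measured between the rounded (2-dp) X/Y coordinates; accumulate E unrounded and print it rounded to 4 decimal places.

At z = 9.9 mm: the cylinder does not reach this height (z outside [0, 9.5]); the 9.5×12 cube at (-0.5, 15) contributes its full rectangle; Taking the intersection: at least one operand is absent at this height, so nothing remains; the r=4.5 cylinder at (1, -1) gives a regular 6-gon of circumradius 4.5 (constant along its height); Combining (union): only the r=4.5 cylinder at (1, -1) is present, so the union is just that shape — 1 connected region; (rotated 35° about Z; rotation is an isometry so areas/perimeters/island counts are preserved). The outline is a single polygon with 6 vertices. Extrusion per mm of travel: 0.8 × 0.15 / (π × 0.875²) = 0.049890. Accumulating E over each segment gives final E = 1.3476.

G0 X-2.69 Y1.66 Z9.90
G1 X-2.29 Y-2.83 E0.2249
G1 X1.78 Y-4.73 E0.4490
G1 X5.47 Y-2.15 E0.6736
G1 X5.08 Y2.34 E0.8985
G1 X1.00 Y4.24 E1.1230
G1 X-2.69 Y1.66 E1.3476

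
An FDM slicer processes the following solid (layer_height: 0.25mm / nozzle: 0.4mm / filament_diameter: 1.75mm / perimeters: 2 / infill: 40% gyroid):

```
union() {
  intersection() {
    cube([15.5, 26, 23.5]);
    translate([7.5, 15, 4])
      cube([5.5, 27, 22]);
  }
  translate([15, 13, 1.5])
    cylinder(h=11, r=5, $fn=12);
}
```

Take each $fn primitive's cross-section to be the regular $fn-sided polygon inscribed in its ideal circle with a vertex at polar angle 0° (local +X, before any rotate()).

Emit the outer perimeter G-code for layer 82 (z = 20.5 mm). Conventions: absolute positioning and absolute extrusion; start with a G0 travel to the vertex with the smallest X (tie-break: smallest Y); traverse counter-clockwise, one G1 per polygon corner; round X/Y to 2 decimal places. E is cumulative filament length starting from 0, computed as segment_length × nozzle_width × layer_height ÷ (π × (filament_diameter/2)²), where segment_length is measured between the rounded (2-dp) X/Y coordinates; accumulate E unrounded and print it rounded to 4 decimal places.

G0 X7.50 Y15.00 Z20.50
G1 X13.00 Y15.00 E0.2287
G1 X13.00 Y26.00 E0.6860
G1 X7.50 Y26.00 E0.9147
G1 X7.50 Y15.00 E1.3720

At z = 20.5 mm: the cube is present — its section is the full 15.5×26 rectangle; the 5.5×27 cube at (7.5, 15) contributes its full rectangle; Keeping only the common overlap: the 5.5×27 cube at (7.5, 15) partially overlaps the 15.5×26 cube; clipping to the common part keeps 60.50 mm² — 1 connected region; the cylinder at (15, 13) does not reach this height (z outside [1.5, 12.5]); Merging all regions: only the result so far is present, so the union is just that shape — 1 connected region. The outline is a single polygon with 4 vertices. Extrusion per mm of travel: 0.4 × 0.25 / (π × 0.875²) = 0.041575. Accumulating E over each segment gives final E = 1.3720.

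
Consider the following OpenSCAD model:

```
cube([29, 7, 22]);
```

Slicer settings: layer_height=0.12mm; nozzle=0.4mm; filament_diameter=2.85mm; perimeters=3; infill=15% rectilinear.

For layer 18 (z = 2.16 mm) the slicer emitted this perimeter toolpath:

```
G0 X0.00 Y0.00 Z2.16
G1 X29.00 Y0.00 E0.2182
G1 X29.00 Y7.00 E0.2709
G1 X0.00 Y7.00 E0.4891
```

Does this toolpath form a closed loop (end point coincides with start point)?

no

Start point (G0): (0.00, 0.00). End point (last G1): the path does not return to the start — open.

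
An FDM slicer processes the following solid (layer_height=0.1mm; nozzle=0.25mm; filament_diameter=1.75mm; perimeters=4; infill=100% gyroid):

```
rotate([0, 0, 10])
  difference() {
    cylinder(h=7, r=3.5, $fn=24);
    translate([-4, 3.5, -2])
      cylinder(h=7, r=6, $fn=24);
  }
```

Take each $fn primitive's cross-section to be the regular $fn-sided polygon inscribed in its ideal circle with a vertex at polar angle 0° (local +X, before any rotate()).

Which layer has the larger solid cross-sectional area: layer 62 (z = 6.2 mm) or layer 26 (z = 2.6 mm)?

layer 62 (z = 6.2 mm)

Layer 62 (z = 6.2): the cylinder: section is a regular 24-gon, circumradius r=3.5 (area = (24/2)·3.500²·sin(360°/24) = 38.05 mm²); the cylinder at (-4, 3.5) does not reach this height (z outside [-2, 5]); After the difference (first − rest): none of the subtracted shapes is present at this height, so the r=3.5 cylinder is unchanged — area = 38.05 mm²; (rotated 10° about Z; rotation is an isometry so areas/perimeters/island counts are preserved). So its area = 38.05 mm². Layer 26 (z = 2.6): the r=3.5 cylinder gives a regular 24-gon of circumradius 3.5 (constant along its height) (area = (24/2)·3.500²·sin(360°/24) = 38.05 mm²); the r=6 cylinder at (-4, 3.5) gives a regular 24-gon of circumradius 6 (constant along its height) (area = (24/2)·6.000²·sin(360°/24) = 111.81 mm²); Taking the first minus the rest: starting from the r=3.5 cylinder (38.05 mm²), the r=6 cylinder at (-4, 3.5) partially overlaps it — only the 21.07 mm² overlap (of its 111.81 mm²) is removed, clipping the outline — area = 16.98 mm²; (whole slice rotated 10° about Z — lengths, areas and connectivity unchanged). So its area = 16.98 mm². Layer 62 is larger (38.05 vs 16.98 mm²).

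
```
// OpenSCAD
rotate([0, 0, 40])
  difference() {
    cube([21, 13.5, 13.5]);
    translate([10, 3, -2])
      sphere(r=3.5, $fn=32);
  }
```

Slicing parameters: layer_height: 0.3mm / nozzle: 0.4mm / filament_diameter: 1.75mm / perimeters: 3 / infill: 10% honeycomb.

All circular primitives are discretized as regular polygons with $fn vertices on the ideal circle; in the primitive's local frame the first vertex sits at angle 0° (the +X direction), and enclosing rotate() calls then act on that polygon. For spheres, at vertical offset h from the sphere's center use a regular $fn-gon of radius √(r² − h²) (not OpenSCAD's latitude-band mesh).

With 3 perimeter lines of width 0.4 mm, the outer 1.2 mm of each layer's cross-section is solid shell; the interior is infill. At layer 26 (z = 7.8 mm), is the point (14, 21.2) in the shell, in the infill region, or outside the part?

outside

At z = 7.8 mm: the 21×13.5 cube contributes its full rectangle; the sphere at (10, 3) is absent (|z−center|=9.800 > r=3.5); Subtracting the remaining from the first: none of the subtracted shapes is present at this height, so the 21×13.5 cube is unchanged — 1 connected region; (rotated 40° about Z; rotation is an isometry so areas/perimeters/island counts are preserved). Overall, the cross-section is a single solid region. Undo the 40° rotation: the query point maps to (24.352, 7.241) in the un-rotated model frame. The nearest boundary edge runs (21.00, 0.00)→(21.00, 13.50); distance from the point to it = 3.35 mm. The point is not inside any of the regions above, so it lies outside the cross-section (3.35 mm from the nearest boundary).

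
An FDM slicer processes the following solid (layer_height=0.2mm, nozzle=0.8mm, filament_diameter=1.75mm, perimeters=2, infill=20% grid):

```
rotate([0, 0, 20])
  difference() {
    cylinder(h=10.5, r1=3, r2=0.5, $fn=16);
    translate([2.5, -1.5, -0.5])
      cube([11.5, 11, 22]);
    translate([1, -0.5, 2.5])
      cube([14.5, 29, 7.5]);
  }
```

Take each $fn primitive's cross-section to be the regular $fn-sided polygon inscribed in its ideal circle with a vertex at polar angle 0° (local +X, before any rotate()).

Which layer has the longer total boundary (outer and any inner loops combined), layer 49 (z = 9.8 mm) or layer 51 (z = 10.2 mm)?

layer 49 (z = 9.8 mm)

Layer 49 (z = 9.8): the cone: at t=0.933 of its height the radius interpolates to r₁+(r₂−r₁)t = 0.667, giving a regular 16-gon of that circumradius (perimeter = 2·16·0.667·sin(180°/16) = 4.16 mm); the cube at (2.5, -1.5) (footprint 11.5×11) is included at this height (perimeter 45.00 mm); the 14.5×29 cube at (1, -0.5) contributes its full rectangle (perimeter 87.00 mm); Taking the first minus the rest: starting from the cone, the 11.5×11 cube at (2.5, -1.5) misses the remaining region (no effect); the 14.5×29 cube at (1, -0.5) misses the remaining region (no effect) — boundary = 4.16 mm; (rotated 20° about Z; rotation is an isometry so areas/perimeters/island counts are preserved). So its perimeter = 4.16 mm. Layer 51 (z = 10.2): the cone contributes a regular 16-gon of circumradius 0.571 (interpolated between r1=3 and r2=0.5 at t=0.971) (perimeter = 2·16·0.571·sin(180°/16) = 3.57 mm); the cube at (2.5, -1.5) is present — its section is the full 11.5×11 rectangle (perimeter 45.00 mm); the cube at (1, -0.5) does not reach this height (z outside [2.5, 10]); Subtracting the remaining from the first: starting from the cone, the 11.5×11 cube at (2.5, -1.5) misses the remaining region (no effect) — boundary = 3.57 mm; (whole slice rotated 20° about Z — lengths, areas and connectivity unchanged). So its perimeter = 3.57 mm. Layer 49 is larger (4.16 vs 3.57 mm).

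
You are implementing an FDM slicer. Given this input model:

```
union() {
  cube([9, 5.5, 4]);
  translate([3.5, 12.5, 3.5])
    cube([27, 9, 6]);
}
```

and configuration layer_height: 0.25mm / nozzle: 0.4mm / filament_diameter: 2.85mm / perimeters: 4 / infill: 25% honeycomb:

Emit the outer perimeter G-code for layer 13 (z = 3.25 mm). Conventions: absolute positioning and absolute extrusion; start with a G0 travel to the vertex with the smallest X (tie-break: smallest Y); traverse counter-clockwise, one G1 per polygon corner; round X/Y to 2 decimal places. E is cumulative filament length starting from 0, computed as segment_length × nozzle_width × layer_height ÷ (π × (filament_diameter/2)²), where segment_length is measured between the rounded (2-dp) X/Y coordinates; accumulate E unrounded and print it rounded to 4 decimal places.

G0 X0.00 Y0.00 Z3.25
G1 X9.00 Y0.00 E0.1411
G1 X9.00 Y5.50 E0.2273
G1 X0.00 Y5.50 E0.3684
G1 X0.00 Y0.00 E0.4546

At z = 3.25 mm: the cube is present — its section is the full 9×5.5 rectangle; the cube at (3.5, 12.5) is absent (z outside [3.5, 9.5]); Taking the union: only the 9×5.5 cube is present, so the union is just that shape — 1 connected region. The outline is a single polygon with 4 vertices. Extrusion per mm of travel: 0.4 × 0.25 / (π × 1.425²) = 0.015675. Accumulating E over each segment gives final E = 0.4546.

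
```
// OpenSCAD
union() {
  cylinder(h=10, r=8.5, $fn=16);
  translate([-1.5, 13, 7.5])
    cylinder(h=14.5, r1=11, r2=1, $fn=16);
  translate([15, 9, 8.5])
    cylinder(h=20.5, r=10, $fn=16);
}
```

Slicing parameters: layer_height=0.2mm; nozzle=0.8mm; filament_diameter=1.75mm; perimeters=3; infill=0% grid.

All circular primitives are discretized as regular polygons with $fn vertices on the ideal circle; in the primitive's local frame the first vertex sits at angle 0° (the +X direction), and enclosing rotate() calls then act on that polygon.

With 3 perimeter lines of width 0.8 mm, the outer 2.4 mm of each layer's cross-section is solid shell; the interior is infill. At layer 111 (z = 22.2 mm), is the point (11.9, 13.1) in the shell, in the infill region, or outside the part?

At z = 22.2 mm: the cylinder is not intersected at this z (z outside [0, 10]); the cone at (-1.5, 13) is absent (z outside [7.5, 22]); the cylinder at (15, 9): section is a regular 16-gon, circumradius r=10; Taking the union: only the r=10 cylinder at (15, 9) is present, so the union is just that shape — 1 connected region. Overall, the cross-section is a single solid region. The nearest boundary edge runs (11.17, 18.24)→(7.93, 16.07); distance from the point to it = 4.68 mm. The point is inside the cross-section and 4.68 mm from the nearest boundary — more than the 2.4 mm shell width (3 × 0.8), so it's in the infill interior.

infill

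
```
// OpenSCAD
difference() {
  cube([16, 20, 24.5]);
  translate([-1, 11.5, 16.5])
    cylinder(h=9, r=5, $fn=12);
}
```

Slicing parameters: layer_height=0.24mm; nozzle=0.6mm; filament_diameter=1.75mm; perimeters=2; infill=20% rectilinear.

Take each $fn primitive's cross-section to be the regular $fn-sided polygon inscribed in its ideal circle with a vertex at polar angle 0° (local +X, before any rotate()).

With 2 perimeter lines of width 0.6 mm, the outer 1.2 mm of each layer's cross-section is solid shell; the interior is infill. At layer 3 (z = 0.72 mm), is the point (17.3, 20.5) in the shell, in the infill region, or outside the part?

outside

At z = 0.72 mm: the 16×20 cube contributes its full rectangle; the cylinder at (-1, 11.5) is absent (z outside [16.5, 25.5]); After the difference (first − rest): none of the subtracted shapes is present at this height, so the 16×20 cube is unchanged — 1 connected region. Overall, the cross-section is a single solid region. The nearest boundary edge runs (16.00, 0.00)→(16.00, 20.00); distance from the point to it = 1.39 mm. The point is not inside any of the regions above, so it lies outside the cross-section (1.39 mm from the nearest boundary).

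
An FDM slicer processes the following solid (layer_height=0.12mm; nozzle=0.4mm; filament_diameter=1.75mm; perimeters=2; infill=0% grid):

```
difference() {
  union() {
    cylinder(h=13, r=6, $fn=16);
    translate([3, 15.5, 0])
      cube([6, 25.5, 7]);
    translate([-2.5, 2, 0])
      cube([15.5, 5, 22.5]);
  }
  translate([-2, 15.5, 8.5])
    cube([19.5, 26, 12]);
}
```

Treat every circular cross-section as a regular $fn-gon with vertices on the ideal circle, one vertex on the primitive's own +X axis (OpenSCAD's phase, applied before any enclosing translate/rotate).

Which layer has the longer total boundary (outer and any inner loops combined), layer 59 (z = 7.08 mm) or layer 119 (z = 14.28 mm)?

layer 59 (z = 7.08 mm)

Layer 59 (z = 7.08): the r=6 cylinder contributes a regular 16-gon of circumradius 6 (perimeter = 2·16·6.000·sin(180°/16) = 37.46 mm); the cube at (3, 15.5) is not intersected at this z (z outside [0, 7]); the cube at (-2.5, 2) is present — its section is the full 15.5×5 rectangle (perimeter 41.00 mm); Taking the union: the regions partially overlap (shared area 25.32 mm²), so the edge portions inside another operand are dropped and the merged outline is re-measured after clipping — boundary = 57.04 mm; the cube at (-2, 15.5) is not intersected at this z (z outside [8.5, 20.5]); Subtracting the remaining from the first: none of the subtracted shapes is present at this height, so that combined region is unchanged — boundary = 57.04 mm. So its perimeter = 57.04 mm. Layer 119 (z = 14.28): the cylinder is absent (z outside [0, 13]); the cube at (3, 15.5) does not reach this height (z outside [0, 7]); the cube at (-2.5, 2) is present — its section is the full 15.5×5 rectangle (perimeter 41.00 mm); Combining (union): only the 15.5×5 cube at (-2.5, 2) is present, so the union is just that shape — boundary = 41.00 mm; the 19.5×26 cube at (-2, 15.5) contributes its full rectangle (perimeter 91.00 mm); Taking the first minus the rest: starting from the result so far, the 19.5×26 cube at (-2, 15.5) misses the remaining region (no effect) — boundary = 41.00 mm. So its perimeter = 41.00 mm. Layer 59 is larger (57.04 vs 41.00 mm).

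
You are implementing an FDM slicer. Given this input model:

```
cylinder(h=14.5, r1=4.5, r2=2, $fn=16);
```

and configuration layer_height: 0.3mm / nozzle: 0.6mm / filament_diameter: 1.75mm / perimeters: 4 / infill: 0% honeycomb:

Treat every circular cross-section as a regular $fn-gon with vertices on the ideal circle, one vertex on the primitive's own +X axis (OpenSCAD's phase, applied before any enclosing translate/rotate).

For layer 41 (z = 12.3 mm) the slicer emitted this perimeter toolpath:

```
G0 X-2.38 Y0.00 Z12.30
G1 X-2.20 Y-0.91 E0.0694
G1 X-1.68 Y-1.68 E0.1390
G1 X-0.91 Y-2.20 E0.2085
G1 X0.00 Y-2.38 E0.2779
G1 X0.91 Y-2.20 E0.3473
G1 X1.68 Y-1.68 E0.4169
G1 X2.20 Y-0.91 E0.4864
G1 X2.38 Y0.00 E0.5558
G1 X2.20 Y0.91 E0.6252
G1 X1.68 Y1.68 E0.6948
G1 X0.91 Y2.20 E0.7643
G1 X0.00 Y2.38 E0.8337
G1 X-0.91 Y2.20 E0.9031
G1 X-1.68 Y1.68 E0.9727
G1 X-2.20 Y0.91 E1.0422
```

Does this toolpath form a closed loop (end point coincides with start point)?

no

Start point (G0): (-2.38, 0.00). End point (last G1): the path does not return to the start — open.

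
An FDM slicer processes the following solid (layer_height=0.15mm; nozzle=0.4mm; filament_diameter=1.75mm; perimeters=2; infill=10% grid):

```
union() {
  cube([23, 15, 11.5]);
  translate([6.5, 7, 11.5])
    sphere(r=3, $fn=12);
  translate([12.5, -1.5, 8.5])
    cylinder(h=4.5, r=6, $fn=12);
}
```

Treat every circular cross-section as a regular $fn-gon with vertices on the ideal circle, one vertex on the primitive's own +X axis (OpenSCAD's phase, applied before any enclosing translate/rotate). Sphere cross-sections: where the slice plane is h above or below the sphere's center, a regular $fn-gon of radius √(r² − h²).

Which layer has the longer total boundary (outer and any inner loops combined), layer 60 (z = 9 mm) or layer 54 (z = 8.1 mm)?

Layer 60 (z = 9): the cube is present — its section is the full 23×15 rectangle (perimeter 76.00 mm); the r=3 sphere at (6.5, 7) contributes a regular 12-gon of circumradius √(3²−2.5²) = 1.658 (perimeter = 2·12·1.658·sin(180°/12) = 10.30 mm); the r=6 cylinder at (12.5, -1.5) contributes a regular 12-gon of circumradius 6 (perimeter = 2·12·6.000·sin(180°/12) = 37.27 mm); Combining (union): the regions partially overlap (shared area 44.85 mm²), so the edge portions inside another operand are dropped and the merged outline is re-measured after clipping — boundary = 86.54 mm. So its perimeter = 86.54 mm. Layer 54 (z = 8.1): the cube is present — its section is the full 23×15 rectangle (perimeter 76.00 mm); the sphere at (6.5, 7) is absent (|z−center|=3.400 > r=3); the cylinder at (12.5, -1.5) is not intersected at this z (z outside [8.5, 13]); Merging all regions: only the 23×15 cube is present, so the union is just that shape — boundary = 76.00 mm. So its perimeter = 76.00 mm. Layer 60 is larger (86.54 vs 76.00 mm).

layer 60 (z = 9 mm)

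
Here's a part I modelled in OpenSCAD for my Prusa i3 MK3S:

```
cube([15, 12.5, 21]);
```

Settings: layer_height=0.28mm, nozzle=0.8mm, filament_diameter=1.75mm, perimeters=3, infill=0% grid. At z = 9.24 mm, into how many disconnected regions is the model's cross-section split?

1

At z = 9.24 mm: the 15×12.5 cube contributes its full rectangle. The result has 1 disconnected region.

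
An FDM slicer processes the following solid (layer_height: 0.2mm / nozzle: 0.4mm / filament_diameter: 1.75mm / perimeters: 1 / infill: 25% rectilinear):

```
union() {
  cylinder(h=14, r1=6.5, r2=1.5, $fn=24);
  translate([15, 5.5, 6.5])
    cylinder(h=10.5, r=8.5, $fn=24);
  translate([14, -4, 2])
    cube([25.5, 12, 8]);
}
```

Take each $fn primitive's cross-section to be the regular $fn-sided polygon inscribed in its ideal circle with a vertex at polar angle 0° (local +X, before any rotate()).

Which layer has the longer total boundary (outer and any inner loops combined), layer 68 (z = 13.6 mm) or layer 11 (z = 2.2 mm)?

Layer 68 (z = 13.6): the cone: at t=0.971 of its height the radius interpolates to r₁+(r₂−r₁)t = 1.643, giving a regular 24-gon of that circumradius (perimeter = 2·24·1.643·sin(180°/24) = 10.29 mm); the cylinder at (15, 5.5): section is a regular 24-gon, circumradius r=8.5 (perimeter = 2·24·8.500·sin(180°/24) = 53.25 mm); the cube at (14, -4) is not intersected at this z (z outside [2, 10]); Merging all regions: the 2 present regions are separate (no shared area or edge), so areas and boundary lengths simply add and each stays a separate island — boundary = 63.55 mm. So its perimeter = 63.55 mm. Layer 11 (z = 2.2): the cone contributes a regular 24-gon of circumradius 5.714 (interpolated between r1=6.5 and r2=1.5 at t=0.157) (perimeter = 2·24·5.714·sin(180°/24) = 35.80 mm); the cylinder at (15, 5.5) does not reach this height (z outside [6.5, 17]); the cube at (14, -4) is present — its section is the full 25.5×12 rectangle (perimeter 75.00 mm); Combining (union): the 2 present regions are separate (no shared area or edge), so areas and boundary lengths simply add and each stays a separate island — boundary = 110.80 mm. So its perimeter = 110.80 mm. Layer 11 is larger (110.80 vs 63.55 mm).

layer 11 (z = 2.2 mm)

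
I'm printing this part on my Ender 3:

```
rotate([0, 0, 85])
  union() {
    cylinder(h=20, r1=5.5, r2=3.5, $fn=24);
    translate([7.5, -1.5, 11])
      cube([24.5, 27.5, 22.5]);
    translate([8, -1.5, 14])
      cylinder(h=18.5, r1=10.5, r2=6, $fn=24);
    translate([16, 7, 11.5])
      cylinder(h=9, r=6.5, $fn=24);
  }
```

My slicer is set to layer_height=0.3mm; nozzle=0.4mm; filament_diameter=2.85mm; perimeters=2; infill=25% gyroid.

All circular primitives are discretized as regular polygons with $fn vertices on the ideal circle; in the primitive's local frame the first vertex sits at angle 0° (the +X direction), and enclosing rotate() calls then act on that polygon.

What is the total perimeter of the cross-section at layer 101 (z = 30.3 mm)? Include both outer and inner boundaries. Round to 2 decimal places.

At z = 30.3 mm: the cone is absent (z outside [0, 20]); the 24.5×27.5 cube at (7.5, -1.5) contributes its full rectangle (perimeter 104.00 mm); the cone at (8, -1.5) (r1=10.5→r2=6) has section circumradius 6.535 here — a regular 24-gon (perimeter = 2·24·6.535·sin(180°/24) = 40.94 mm); the cylinder at (16, 7) is not intersected at this z (z outside [11.5, 20.5]); Combining (union): the regions partially overlap (shared area 36.41 mm²), so the edge portions inside another operand are dropped and the merged outline is re-measured after clipping — boundary = 120.70 mm; (rotated 85° about Z; rotation is an isometry so areas/perimeters/island counts are preserved). Overall, the cross-section is a single solid region. Total boundary length (outer) = 120.70 mm.

120.70 mm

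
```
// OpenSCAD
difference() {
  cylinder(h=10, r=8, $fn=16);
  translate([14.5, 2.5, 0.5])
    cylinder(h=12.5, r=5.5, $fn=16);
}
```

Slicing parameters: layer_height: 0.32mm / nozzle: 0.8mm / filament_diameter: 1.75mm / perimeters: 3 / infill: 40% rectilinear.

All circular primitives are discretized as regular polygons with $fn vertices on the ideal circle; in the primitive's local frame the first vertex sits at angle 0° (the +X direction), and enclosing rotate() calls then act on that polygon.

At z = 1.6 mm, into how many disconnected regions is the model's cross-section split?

1

At z = 1.6 mm: the cylinder: section is a regular 16-gon, circumradius r=8; the r=5.5 cylinder at (14.5, 2.5) gives a regular 16-gon of circumradius 5.5 (constant along its height); Subtracting the remaining from the first: starting from the r=8 cylinder, the r=5.5 cylinder at (14.5, 2.5) misses the remaining region (no effect) — 1 connected region. The result has 1 disconnected region.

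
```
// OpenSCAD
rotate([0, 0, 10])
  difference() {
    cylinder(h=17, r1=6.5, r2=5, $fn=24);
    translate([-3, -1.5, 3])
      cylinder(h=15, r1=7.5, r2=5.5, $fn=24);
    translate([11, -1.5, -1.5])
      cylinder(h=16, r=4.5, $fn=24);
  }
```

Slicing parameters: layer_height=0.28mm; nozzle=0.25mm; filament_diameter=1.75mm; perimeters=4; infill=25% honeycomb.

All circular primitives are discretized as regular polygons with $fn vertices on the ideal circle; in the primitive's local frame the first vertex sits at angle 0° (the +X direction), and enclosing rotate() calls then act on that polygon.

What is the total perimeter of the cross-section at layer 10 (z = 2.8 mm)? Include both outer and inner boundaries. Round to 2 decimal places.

At z = 2.8 mm: the cone: at t=0.165 of its height the radius interpolates to r₁+(r₂−r₁)t = 6.253, giving a regular 24-gon of that circumradius (perimeter = 2·24·6.253·sin(180°/24) = 39.18 mm); the cone at (-3, -1.5) does not reach this height (z outside [3, 18]); the cylinder at (11, -1.5): section is a regular 24-gon, circumradius r=4.5 (perimeter = 2·24·4.500·sin(180°/24) = 28.19 mm); Taking the first minus the rest: starting from the cone, the r=4.5 cylinder at (11, -1.5) misses the remaining region (no effect) — boundary = 39.18 mm; (whole slice rotated 10° about Z — lengths, areas and connectivity unchanged). Overall, the cross-section is a single solid region. Total boundary length (outer) = 39.18 mm.

39.18 mm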